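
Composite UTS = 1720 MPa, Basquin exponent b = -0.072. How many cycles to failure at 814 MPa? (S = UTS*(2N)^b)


N = 0.5 * (S/UTS)^(1/b) = 0.5 * (814/1720)^(1/-0.072) = 16275.1929 cycles

16275.1929 cycles


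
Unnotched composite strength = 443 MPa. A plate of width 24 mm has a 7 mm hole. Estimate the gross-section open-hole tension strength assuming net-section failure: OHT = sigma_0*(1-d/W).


OHT = sigma_0*(1-d/W) = 443*(1-7/24) = 313.8 MPa

313.8 MPa


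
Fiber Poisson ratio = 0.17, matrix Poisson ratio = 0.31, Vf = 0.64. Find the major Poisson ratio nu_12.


nu_12 = nu_f*Vf + nu_m*(1-Vf) = 0.17*0.64 + 0.31*0.36 = 0.2204

0.2204


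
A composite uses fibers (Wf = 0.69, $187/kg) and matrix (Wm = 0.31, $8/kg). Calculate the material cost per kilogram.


Cost = cost_f*Wf + cost_m*Wm = 187*0.69 + 8*0.31 = $131.51/kg

$131.51/kg


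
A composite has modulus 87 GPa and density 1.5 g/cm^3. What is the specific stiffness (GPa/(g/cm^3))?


Specific stiffness = E/rho = 87/1.5 = 58.0 GPa/(g/cm^3)

58.0 GPa/(g/cm^3)


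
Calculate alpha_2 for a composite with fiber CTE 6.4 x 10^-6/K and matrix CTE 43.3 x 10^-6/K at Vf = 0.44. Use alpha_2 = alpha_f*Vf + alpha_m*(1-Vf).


alpha_2 = alpha_f*Vf + alpha_m*(1-Vf) = 6.4*0.44 + 43.3*0.56 = 27.1 x 10^-6/K

27.1 x 10^-6/K


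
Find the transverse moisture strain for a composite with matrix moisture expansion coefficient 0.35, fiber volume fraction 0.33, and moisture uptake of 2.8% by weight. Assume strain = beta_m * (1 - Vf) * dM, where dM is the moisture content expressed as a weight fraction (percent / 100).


dM = 2.8/100 = 0.028
strain = beta_m * (1-Vf) * dM = 0.35 * 0.67 * 0.028 = 0.006566

0.006566


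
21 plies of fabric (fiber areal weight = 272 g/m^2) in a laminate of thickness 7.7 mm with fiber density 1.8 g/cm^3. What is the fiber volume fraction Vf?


Vf = n * FAW / (rho_f * h * 1000) = 21 * 272 / (1.8 * 7.7 * 1000) = 0.4121

0.4121


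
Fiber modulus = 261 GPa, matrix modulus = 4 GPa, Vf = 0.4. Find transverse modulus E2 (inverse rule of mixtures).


1/E2 = Vf/Ef + (1-Vf)/Em = 0.4/261 + 0.6/4
E2 = 6.6 GPa

6.6 GPa


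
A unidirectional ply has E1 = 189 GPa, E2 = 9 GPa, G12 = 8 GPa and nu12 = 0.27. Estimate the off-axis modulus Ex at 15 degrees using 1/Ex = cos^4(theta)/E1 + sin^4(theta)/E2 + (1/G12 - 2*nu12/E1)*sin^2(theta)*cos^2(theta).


cos^4(15) = 0.870513, sin^4(15) = 0.004487, sin^2(15)*cos^2(15) = 0.0625
1/G12 - 2*nu12/E1 = 1/8 - 2*0.27/189 = 0.122143 GPa^-1
1/Ex = 0.870513/189 + 0.004487/9 + 0.122143*0.0625 = 0.0127384 GPa^-1
Ex = 78.5 GPa

78.5 GPa


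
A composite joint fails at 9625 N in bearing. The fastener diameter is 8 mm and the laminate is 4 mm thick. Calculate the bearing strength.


sigma_br = F/(d*h) = 9625/(8*4) = 300.8 MPa

300.8 MPa


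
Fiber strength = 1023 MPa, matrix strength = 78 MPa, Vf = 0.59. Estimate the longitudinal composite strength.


sigma_1 = sigma_f*Vf + sigma_m*(1-Vf) = 1023*0.59 + 78*0.41 = 635.6 MPa

635.6 MPa


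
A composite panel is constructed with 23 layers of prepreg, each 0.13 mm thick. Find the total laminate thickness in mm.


h = n * t_ply = 23 * 0.13 = 2.99 mm

2.99 mm


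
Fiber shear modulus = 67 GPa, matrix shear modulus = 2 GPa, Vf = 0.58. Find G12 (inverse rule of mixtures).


1/G12 = Vf/Gf + (1-Vf)/Gm = 0.58/67 + 0.42/2
G12 = 4.57 GPa

4.57 GPa


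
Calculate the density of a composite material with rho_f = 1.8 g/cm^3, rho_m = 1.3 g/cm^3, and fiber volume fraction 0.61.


rho_c = rho_f*Vf + rho_m*(1-Vf) = 1.8*0.61 + 1.3*0.39 = 1.605 g/cm^3

1.605 g/cm^3


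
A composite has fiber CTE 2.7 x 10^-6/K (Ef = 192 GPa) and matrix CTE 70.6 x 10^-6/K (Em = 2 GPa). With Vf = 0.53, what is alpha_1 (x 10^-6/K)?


E1 = Ef*Vf + Em*(1-Vf) = 102.7
alpha_1 = (alpha_f*Ef*Vf + alpha_m*Em*(1-Vf))/E1 = 3.32 x 10^-6/K

3.32 x 10^-6/K


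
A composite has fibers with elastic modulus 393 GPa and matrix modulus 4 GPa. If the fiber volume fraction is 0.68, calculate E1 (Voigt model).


E1 = Ef*Vf + Em*(1-Vf) = 393*0.68 + 4*0.32 = 268.52 GPa

268.52 GPa


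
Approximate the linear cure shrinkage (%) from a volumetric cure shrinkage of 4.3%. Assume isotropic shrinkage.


Linear shrinkage ≈ vol_shrink/3 = 4.3/3 = 1.433%

1.433%


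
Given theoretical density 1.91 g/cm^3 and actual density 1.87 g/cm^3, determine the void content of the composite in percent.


Void% = (rho_theo - rho_actual)/rho_theo * 100 = (1.91 - 1.87)/1.91 * 100 = 2.09%

2.09%


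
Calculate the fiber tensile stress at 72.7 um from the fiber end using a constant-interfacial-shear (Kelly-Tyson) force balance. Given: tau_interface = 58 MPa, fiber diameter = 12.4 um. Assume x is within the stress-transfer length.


Force balance: sigma_f * (pi*d^2/4) = tau * (pi*d) * x  ->  sigma_f = 4 * tau * x / d
sigma_f = 4 * 58 * 72.7 / 12.4 = 1360.2 MPa

1360.2 MPa


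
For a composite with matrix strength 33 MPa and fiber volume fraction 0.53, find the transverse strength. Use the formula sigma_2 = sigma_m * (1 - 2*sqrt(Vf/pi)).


factor = 1 - 2*sqrt(0.53/pi) = 0.1785
sigma_2 = 33 * 0.1785 = 5.89 MPa

5.89 MPa


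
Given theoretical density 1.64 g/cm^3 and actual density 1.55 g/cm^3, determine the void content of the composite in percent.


Void% = (rho_theo - rho_actual)/rho_theo * 100 = (1.64 - 1.55)/1.64 * 100 = 5.49%

5.49%


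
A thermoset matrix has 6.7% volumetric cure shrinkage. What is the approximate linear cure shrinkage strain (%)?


Linear shrinkage ≈ vol_shrink/3 = 6.7/3 = 2.233%

2.233%


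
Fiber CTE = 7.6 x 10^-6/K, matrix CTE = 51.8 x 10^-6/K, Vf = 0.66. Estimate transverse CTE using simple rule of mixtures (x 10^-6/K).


alpha_2 = alpha_f*Vf + alpha_m*(1-Vf) = 7.6*0.66 + 51.8*0.34 = 22.6 x 10^-6/K

22.6 x 10^-6/K


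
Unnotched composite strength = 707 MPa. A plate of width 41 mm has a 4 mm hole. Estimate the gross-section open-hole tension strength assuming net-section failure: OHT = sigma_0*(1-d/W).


OHT = sigma_0*(1-d/W) = 707*(1-4/41) = 638.0 MPa

638.0 MPa


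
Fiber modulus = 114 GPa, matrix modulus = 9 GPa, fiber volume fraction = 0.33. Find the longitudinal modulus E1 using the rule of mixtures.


E1 = Ef*Vf + Em*(1-Vf) = 114*0.33 + 9*0.67 = 43.65 GPa

43.65 GPa


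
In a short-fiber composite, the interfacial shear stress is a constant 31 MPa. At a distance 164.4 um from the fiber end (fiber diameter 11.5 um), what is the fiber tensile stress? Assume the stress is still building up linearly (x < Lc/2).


Force balance: sigma_f * (pi*d^2/4) = tau * (pi*d) * x  ->  sigma_f = 4 * tau * x / d
sigma_f = 4 * 31 * 164.4 / 11.5 = 1772.7 MPa

1772.7 MPa


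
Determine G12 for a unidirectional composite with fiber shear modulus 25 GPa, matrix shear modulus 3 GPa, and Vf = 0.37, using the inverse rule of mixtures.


1/G12 = Vf/Gf + (1-Vf)/Gm = 0.37/25 + 0.63/3
G12 = 4.45 GPa

4.45 GPa


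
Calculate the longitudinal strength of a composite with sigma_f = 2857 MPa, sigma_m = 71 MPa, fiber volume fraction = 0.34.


sigma_1 = sigma_f*Vf + sigma_m*(1-Vf) = 2857*0.34 + 71*0.66 = 1018.2 MPa

1018.2 MPa


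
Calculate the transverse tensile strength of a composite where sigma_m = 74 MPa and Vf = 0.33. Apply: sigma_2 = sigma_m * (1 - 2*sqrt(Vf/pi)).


factor = 1 - 2*sqrt(0.33/pi) = 0.3518
sigma_2 = 74 * 0.3518 = 26.03 MPa

26.03 MPa


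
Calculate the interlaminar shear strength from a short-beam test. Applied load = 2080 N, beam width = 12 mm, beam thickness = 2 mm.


ILSS = 3F/(4bh) = 3*2080/(4*12*2) = 65.0 MPa

65.0 MPa


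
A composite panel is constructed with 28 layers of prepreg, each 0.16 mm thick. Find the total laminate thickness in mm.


h = n * t_ply = 28 * 0.16 = 4.48 mm

4.48 mm


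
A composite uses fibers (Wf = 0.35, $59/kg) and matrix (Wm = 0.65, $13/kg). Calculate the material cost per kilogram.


Cost = cost_f*Wf + cost_m*Wm = 59*0.35 + 13*0.65 = $29.1/kg

$29.1/kg


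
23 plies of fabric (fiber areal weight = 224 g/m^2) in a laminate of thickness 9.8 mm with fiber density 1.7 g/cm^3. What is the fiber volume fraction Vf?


Vf = n * FAW / (rho_f * h * 1000) = 23 * 224 / (1.7 * 9.8 * 1000) = 0.3092

0.3092


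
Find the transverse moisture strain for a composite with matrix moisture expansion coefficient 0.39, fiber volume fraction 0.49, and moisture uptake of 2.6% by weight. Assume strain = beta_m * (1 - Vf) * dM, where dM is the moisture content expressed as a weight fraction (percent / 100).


dM = 2.6/100 = 0.026
strain = beta_m * (1-Vf) * dM = 0.39 * 0.51 * 0.026 = 0.0051714

0.0051714


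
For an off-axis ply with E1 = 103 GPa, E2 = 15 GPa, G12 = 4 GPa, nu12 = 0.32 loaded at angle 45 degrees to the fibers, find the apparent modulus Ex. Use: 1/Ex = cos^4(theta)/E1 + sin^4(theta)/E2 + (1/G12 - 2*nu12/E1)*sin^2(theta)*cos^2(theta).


cos^4(45) = 0.25, sin^4(45) = 0.25, sin^2(45)*cos^2(45) = 0.25
1/G12 - 2*nu12/E1 = 1/4 - 2*0.32/103 = 0.243786 GPa^-1
1/Ex = 0.25/103 + 0.25/15 + 0.243786*0.25 = 0.0800405 GPa^-1
Ex = 12.49 GPa

12.49 GPa


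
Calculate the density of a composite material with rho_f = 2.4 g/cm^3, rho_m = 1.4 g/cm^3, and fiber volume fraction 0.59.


rho_c = rho_f*Vf + rho_m*(1-Vf) = 2.4*0.59 + 1.4*0.41 = 1.99 g/cm^3

1.99 g/cm^3


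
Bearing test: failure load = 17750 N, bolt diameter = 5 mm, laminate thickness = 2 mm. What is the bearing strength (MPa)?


sigma_br = F/(d*h) = 17750/(5*2) = 1775.0 MPa

1775.0 MPa


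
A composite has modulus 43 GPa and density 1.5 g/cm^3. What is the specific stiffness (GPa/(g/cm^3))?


Specific stiffness = E/rho = 43/1.5 = 28.7 GPa/(g/cm^3)

28.7 GPa/(g/cm^3)


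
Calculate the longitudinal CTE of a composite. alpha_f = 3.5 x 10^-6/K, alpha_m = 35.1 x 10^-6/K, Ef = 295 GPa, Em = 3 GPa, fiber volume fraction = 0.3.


E1 = Ef*Vf + Em*(1-Vf) = 90.6
alpha_1 = (alpha_f*Ef*Vf + alpha_m*Em*(1-Vf))/E1 = 4.23 x 10^-6/K

4.23 x 10^-6/K


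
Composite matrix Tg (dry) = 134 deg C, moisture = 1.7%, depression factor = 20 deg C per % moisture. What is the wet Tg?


Tg_wet = Tg_dry - k*moisture = 134 - 20*1.7 = 100.0 deg C

100.0 deg C


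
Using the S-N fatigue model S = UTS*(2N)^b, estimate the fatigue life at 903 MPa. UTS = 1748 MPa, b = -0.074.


N = 0.5 * (S/UTS)^(1/b) = 0.5 * (903/1748)^(1/-0.074) = 3761.5865 cycles

3761.5865 cycles


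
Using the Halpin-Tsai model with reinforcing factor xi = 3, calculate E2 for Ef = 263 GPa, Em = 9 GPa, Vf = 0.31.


eta = (Ef/Em - 1)/(Ef/Em + xi) = (29.2222 - 1)/(29.2222 + 3) = 0.8759
E2 = Em*(1+xi*eta*Vf)/(1-eta*Vf) = 22.42 GPa

22.42 GPa


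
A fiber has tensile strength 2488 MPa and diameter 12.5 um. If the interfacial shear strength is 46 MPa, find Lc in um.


Lc = sigma_f * d / (2 * tau_i) = 2488 * 12.5 / (2 * 46) = 338.0 um

338.0 um


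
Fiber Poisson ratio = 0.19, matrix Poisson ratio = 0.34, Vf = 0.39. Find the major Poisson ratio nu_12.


nu_12 = nu_f*Vf + nu_m*(1-Vf) = 0.19*0.39 + 0.34*0.61 = 0.2815

0.2815


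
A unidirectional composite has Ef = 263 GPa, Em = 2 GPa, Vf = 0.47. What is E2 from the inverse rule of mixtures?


1/E2 = Vf/Ef + (1-Vf)/Em = 0.47/263 + 0.53/2
E2 = 3.75 GPa

3.75 GPa


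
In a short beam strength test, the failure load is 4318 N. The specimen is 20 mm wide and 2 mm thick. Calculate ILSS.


ILSS = 3F/(4bh) = 3*4318/(4*20*2) = 80.96 MPa

80.96 MPa


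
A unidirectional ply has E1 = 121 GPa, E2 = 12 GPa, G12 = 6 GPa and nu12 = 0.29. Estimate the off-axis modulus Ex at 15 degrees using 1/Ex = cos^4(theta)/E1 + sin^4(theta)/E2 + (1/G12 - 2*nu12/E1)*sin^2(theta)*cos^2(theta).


cos^4(15) = 0.870513, sin^4(15) = 0.004487, sin^2(15)*cos^2(15) = 0.0625
1/G12 - 2*nu12/E1 = 1/6 - 2*0.29/121 = 0.161873 GPa^-1
1/Ex = 0.870513/121 + 0.004487/12 + 0.161873*0.0625 = 0.0176853 GPa^-1
Ex = 56.54 GPa

56.54 GPa


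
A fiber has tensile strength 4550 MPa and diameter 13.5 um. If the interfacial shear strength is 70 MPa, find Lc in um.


Lc = sigma_f * d / (2 * tau_i) = 4550 * 13.5 / (2 * 70) = 438.8 um

438.8 um


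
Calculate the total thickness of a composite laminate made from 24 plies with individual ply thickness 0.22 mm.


h = n * t_ply = 24 * 0.22 = 5.28 mm

5.28 mm


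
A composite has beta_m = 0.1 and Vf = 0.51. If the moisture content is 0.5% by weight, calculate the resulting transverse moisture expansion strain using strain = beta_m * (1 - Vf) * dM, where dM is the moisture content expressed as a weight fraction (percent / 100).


dM = 0.5/100 = 0.005
strain = beta_m * (1-Vf) * dM = 0.1 * 0.49 * 0.005 = 0.000245

0.000245


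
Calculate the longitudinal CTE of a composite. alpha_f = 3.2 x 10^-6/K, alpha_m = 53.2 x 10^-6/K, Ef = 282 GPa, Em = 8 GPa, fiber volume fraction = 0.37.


E1 = Ef*Vf + Em*(1-Vf) = 109.38
alpha_1 = (alpha_f*Ef*Vf + alpha_m*Em*(1-Vf))/E1 = 5.5 x 10^-6/K

5.5 x 10^-6/K


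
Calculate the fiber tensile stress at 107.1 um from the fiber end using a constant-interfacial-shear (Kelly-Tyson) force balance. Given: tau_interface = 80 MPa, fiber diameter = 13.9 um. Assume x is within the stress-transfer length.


Force balance: sigma_f * (pi*d^2/4) = tau * (pi*d) * x  ->  sigma_f = 4 * tau * x / d
sigma_f = 4 * 80 * 107.1 / 13.9 = 2465.6 MPa

2465.6 MPa


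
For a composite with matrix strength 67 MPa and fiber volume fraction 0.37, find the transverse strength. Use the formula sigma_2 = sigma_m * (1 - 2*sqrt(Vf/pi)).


factor = 1 - 2*sqrt(0.37/pi) = 0.3136
sigma_2 = 67 * 0.3136 = 21.01 MPa

21.01 MPa


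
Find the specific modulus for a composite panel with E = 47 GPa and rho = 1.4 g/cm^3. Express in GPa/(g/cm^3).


Specific stiffness = E/rho = 47/1.4 = 33.6 GPa/(g/cm^3)

33.6 GPa/(g/cm^3)


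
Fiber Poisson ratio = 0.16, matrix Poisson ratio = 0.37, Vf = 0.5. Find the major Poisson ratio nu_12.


nu_12 = nu_f*Vf + nu_m*(1-Vf) = 0.16*0.5 + 0.37*0.5 = 0.265

0.265


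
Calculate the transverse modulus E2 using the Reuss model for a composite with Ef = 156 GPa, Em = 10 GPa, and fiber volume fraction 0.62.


1/E2 = Vf/Ef + (1-Vf)/Em = 0.62/156 + 0.38/10
E2 = 23.82 GPa

23.82 GPa


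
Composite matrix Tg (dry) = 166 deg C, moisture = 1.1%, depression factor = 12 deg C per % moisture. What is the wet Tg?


Tg_wet = Tg_dry - k*moisture = 166 - 12*1.1 = 152.8 deg C

152.8 deg C


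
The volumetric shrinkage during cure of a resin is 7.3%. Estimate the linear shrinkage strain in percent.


Linear shrinkage ≈ vol_shrink/3 = 7.3/3 = 2.433%

2.433%


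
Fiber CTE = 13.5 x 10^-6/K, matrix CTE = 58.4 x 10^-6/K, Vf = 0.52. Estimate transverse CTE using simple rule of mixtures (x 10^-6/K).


alpha_2 = alpha_f*Vf + alpha_m*(1-Vf) = 13.5*0.52 + 58.4*0.48 = 35.1 x 10^-6/K

35.1 x 10^-6/K


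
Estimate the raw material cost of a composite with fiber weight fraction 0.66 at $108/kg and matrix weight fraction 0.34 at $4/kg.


Cost = cost_f*Wf + cost_m*Wm = 108*0.66 + 4*0.34 = $72.64/kg

$72.64/kg


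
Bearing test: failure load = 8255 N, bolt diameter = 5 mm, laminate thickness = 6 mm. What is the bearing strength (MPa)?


sigma_br = F/(d*h) = 8255/(5*6) = 275.2 MPa

275.2 MPa


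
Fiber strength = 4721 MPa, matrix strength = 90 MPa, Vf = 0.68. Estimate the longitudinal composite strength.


sigma_1 = sigma_f*Vf + sigma_m*(1-Vf) = 4721*0.68 + 90*0.32 = 3239.1 MPa

3239.1 MPa


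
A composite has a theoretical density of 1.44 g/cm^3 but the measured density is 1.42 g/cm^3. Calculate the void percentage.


Void% = (rho_theo - rho_actual)/rho_theo * 100 = (1.44 - 1.42)/1.44 * 100 = 1.39%

1.39%


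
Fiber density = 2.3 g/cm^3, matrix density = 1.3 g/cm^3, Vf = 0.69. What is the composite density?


rho_c = rho_f*Vf + rho_m*(1-Vf) = 2.3*0.69 + 1.3*0.31 = 1.99 g/cm^3

1.99 g/cm^3


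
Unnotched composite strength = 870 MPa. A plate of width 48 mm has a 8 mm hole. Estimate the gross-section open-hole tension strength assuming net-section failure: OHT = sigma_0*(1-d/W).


OHT = sigma_0*(1-d/W) = 870*(1-8/48) = 725.0 MPa

725.0 MPa


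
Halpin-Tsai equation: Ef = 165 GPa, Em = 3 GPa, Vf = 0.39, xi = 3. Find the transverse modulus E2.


eta = (Ef/Em - 1)/(Ef/Em + xi) = (55.0 - 1)/(55.0 + 3) = 0.931
E2 = Em*(1+xi*eta*Vf)/(1-eta*Vf) = 9.84 GPa

9.84 GPa


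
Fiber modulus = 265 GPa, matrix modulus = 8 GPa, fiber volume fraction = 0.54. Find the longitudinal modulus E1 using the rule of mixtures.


E1 = Ef*Vf + Em*(1-Vf) = 265*0.54 + 8*0.46 = 146.78 GPa

146.78 GPa


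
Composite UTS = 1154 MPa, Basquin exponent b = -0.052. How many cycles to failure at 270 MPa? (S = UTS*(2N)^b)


N = 0.5 * (S/UTS)^(1/b) = 0.5 * (270/1154)^(1/-0.052) = 6.7694e+11 cycles

6.7694e+11 cycles


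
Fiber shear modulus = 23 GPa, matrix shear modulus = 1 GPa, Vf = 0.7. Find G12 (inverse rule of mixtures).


1/G12 = Vf/Gf + (1-Vf)/Gm = 0.7/23 + 0.3/1
G12 = 3.03 GPa

3.03 GPa


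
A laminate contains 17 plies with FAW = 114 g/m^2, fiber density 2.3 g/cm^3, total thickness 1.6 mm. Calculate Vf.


Vf = n * FAW / (rho_f * h * 1000) = 17 * 114 / (2.3 * 1.6 * 1000) = 0.5266

0.5266


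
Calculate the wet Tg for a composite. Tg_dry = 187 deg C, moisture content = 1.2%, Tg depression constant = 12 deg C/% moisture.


Tg_wet = Tg_dry - k*moisture = 187 - 12*1.2 = 172.6 deg C

172.6 deg C


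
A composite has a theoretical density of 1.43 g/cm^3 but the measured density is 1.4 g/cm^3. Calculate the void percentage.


Void% = (rho_theo - rho_actual)/rho_theo * 100 = (1.43 - 1.4)/1.43 * 100 = 2.1%

2.1%


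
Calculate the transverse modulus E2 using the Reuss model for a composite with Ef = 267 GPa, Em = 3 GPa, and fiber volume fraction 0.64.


1/E2 = Vf/Ef + (1-Vf)/Em = 0.64/267 + 0.36/3
E2 = 8.17 GPa

8.17 GPa


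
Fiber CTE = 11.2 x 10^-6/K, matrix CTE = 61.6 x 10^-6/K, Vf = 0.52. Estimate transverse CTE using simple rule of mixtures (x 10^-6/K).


alpha_2 = alpha_f*Vf + alpha_m*(1-Vf) = 11.2*0.52 + 61.6*0.48 = 35.4 x 10^-6/K

35.4 x 10^-6/K


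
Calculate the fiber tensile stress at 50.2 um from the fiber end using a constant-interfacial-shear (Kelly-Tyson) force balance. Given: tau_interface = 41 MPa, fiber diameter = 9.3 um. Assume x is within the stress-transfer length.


Force balance: sigma_f * (pi*d^2/4) = tau * (pi*d) * x  ->  sigma_f = 4 * tau * x / d
sigma_f = 4 * 41 * 50.2 / 9.3 = 885.2 MPa

885.2 MPa


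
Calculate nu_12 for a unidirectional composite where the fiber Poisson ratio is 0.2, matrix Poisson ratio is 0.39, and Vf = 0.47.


nu_12 = nu_f*Vf + nu_m*(1-Vf) = 0.2*0.47 + 0.39*0.53 = 0.3007

0.3007


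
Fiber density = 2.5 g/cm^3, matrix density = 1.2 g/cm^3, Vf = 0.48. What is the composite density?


rho_c = rho_f*Vf + rho_m*(1-Vf) = 2.5*0.48 + 1.2*0.52 = 1.824 g/cm^3

1.824 g/cm^3


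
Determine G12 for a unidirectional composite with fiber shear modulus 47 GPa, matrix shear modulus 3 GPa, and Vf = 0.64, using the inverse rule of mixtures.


1/G12 = Vf/Gf + (1-Vf)/Gm = 0.64/47 + 0.36/3
G12 = 7.48 GPa

7.48 GPa


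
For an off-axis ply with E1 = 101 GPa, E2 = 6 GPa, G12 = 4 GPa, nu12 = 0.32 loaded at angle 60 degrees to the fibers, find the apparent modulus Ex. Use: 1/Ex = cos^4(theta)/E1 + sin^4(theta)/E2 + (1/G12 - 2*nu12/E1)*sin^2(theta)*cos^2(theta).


cos^4(60) = 0.0625, sin^4(60) = 0.5625, sin^2(60)*cos^2(60) = 0.1875
1/G12 - 2*nu12/E1 = 1/4 - 2*0.32/101 = 0.243663 GPa^-1
1/Ex = 0.0625/101 + 0.5625/6 + 0.243663*0.1875 = 0.1400557 GPa^-1
Ex = 7.14 GPa

7.14 GPa


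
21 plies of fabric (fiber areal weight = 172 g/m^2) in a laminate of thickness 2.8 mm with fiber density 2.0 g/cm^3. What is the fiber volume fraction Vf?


Vf = n * FAW / (rho_f * h * 1000) = 21 * 172 / (2.0 * 2.8 * 1000) = 0.645

0.645


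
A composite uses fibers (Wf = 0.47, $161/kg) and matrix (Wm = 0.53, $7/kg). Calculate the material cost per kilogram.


Cost = cost_f*Wf + cost_m*Wm = 161*0.47 + 7*0.53 = $79.38/kg

$79.38/kg


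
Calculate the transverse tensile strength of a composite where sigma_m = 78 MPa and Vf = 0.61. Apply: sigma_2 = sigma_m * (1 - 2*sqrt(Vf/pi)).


factor = 1 - 2*sqrt(0.61/pi) = 0.1187
sigma_2 = 78 * 0.1187 = 9.26 MPa

9.26 MPa


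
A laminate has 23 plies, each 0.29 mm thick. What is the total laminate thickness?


h = n * t_ply = 23 * 0.29 = 6.67 mm

6.67 mm


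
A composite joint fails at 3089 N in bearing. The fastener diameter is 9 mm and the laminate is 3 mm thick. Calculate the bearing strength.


sigma_br = F/(d*h) = 3089/(9*3) = 114.4 MPa

114.4 MPa


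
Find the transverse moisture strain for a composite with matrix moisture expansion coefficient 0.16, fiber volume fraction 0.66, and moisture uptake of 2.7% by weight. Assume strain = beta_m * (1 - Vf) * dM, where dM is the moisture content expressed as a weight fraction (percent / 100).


dM = 2.7/100 = 0.027
strain = beta_m * (1-Vf) * dM = 0.16 * 0.34 * 0.027 = 0.0014688

0.0014688


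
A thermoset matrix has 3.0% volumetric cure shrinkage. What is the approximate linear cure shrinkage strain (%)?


Linear shrinkage ≈ vol_shrink/3 = 3.0/3 = 1.0%

1.0%


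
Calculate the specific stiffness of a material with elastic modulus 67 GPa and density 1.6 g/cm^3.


Specific stiffness = E/rho = 67/1.6 = 41.9 GPa/(g/cm^3)

41.9 GPa/(g/cm^3)


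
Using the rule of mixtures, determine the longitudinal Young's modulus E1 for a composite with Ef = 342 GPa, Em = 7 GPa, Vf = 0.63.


E1 = Ef*Vf + Em*(1-Vf) = 342*0.63 + 7*0.37 = 218.05 GPa

218.05 GPa


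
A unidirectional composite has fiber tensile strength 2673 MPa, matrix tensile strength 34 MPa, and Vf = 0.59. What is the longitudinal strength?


sigma_1 = sigma_f*Vf + sigma_m*(1-Vf) = 2673*0.59 + 34*0.41 = 1591.0 MPa

1591.0 MPa


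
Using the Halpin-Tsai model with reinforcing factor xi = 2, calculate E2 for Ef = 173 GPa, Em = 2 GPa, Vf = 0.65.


eta = (Ef/Em - 1)/(Ef/Em + xi) = (86.5 - 1)/(86.5 + 2) = 0.9661
E2 = Em*(1+xi*eta*Vf)/(1-eta*Vf) = 12.13 GPa

12.13 GPa


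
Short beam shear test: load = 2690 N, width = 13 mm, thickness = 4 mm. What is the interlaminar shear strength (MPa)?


ILSS = 3F/(4bh) = 3*2690/(4*13*4) = 38.8 MPa

38.8 MPa


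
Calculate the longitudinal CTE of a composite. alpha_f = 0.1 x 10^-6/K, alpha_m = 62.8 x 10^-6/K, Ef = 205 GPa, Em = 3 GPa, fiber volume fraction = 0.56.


E1 = Ef*Vf + Em*(1-Vf) = 116.12
alpha_1 = (alpha_f*Ef*Vf + alpha_m*Em*(1-Vf))/E1 = 0.81 x 10^-6/K

0.81 x 10^-6/K


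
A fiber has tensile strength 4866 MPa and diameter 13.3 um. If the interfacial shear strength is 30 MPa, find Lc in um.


Lc = sigma_f * d / (2 * tau_i) = 4866 * 13.3 / (2 * 30) = 1078.6 um

1078.6 um


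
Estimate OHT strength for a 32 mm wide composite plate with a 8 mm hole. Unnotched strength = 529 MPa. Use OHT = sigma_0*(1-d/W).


OHT = sigma_0*(1-d/W) = 529*(1-8/32) = 396.8 MPa

396.8 MPa


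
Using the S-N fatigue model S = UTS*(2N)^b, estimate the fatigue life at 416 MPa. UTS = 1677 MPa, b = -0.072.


N = 0.5 * (S/UTS)^(1/b) = 0.5 * (416/1677)^(1/-0.072) = 1.2819e+08 cycles

1.2819e+08 cycles


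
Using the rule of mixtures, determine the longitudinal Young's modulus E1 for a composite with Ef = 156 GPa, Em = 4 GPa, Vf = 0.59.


E1 = Ef*Vf + Em*(1-Vf) = 156*0.59 + 4*0.41 = 93.68 GPa

93.68 GPa


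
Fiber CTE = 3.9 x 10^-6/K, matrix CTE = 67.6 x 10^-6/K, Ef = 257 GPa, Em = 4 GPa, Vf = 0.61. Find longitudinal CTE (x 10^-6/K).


E1 = Ef*Vf + Em*(1-Vf) = 158.33
alpha_1 = (alpha_f*Ef*Vf + alpha_m*Em*(1-Vf))/E1 = 4.53 x 10^-6/K

4.53 x 10^-6/K


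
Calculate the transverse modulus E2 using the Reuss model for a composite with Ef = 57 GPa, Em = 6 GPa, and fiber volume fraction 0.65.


1/E2 = Vf/Ef + (1-Vf)/Em = 0.65/57 + 0.35/6
E2 = 14.34 GPa

14.34 GPa


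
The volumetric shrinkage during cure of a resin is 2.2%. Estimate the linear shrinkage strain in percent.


Linear shrinkage ≈ vol_shrink/3 = 2.2/3 = 0.733%

0.733%


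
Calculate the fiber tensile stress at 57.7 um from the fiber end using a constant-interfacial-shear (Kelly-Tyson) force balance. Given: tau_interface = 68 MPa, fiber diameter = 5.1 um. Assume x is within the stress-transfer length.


Force balance: sigma_f * (pi*d^2/4) = tau * (pi*d) * x  ->  sigma_f = 4 * tau * x / d
sigma_f = 4 * 68 * 57.7 / 5.1 = 3077.3 MPa

3077.3 MPa


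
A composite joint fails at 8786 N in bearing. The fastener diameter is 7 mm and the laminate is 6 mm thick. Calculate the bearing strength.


sigma_br = F/(d*h) = 8786/(7*6) = 209.2 MPa

209.2 MPa


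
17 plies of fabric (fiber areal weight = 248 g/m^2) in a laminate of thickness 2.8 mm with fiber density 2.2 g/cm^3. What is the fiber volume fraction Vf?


Vf = n * FAW / (rho_f * h * 1000) = 17 * 248 / (2.2 * 2.8 * 1000) = 0.6844

0.6844


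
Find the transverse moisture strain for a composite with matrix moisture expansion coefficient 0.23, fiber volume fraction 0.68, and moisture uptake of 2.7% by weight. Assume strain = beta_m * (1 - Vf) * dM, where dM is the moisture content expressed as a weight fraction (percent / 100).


dM = 2.7/100 = 0.027
strain = beta_m * (1-Vf) * dM = 0.23 * 0.32 * 0.027 = 0.0019872

0.0019872


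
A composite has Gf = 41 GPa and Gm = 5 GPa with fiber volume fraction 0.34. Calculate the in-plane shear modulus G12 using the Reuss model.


1/G12 = Vf/Gf + (1-Vf)/Gm = 0.34/41 + 0.66/5
G12 = 7.13 GPa

7.13 GPa


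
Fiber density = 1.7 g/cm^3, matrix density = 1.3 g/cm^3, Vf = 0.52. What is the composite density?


rho_c = rho_f*Vf + rho_m*(1-Vf) = 1.7*0.52 + 1.3*0.48 = 1.508 g/cm^3

1.508 g/cm^3


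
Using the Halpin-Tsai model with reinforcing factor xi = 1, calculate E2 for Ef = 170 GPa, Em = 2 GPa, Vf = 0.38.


eta = (Ef/Em - 1)/(Ef/Em + xi) = (85.0 - 1)/(85.0 + 1) = 0.9767
E2 = Em*(1+xi*eta*Vf)/(1-eta*Vf) = 4.36 GPa

4.36 GPa


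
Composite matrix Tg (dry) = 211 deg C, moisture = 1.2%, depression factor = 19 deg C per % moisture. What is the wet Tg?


Tg_wet = Tg_dry - k*moisture = 211 - 19*1.2 = 188.2 deg C

188.2 deg C


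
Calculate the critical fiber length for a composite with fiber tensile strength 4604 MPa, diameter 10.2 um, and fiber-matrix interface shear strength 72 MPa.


Lc = sigma_f * d / (2 * tau_i) = 4604 * 10.2 / (2 * 72) = 326.1 um

326.1 um


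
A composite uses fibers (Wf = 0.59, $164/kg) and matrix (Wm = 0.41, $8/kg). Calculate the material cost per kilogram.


Cost = cost_f*Wf + cost_m*Wm = 164*0.59 + 8*0.41 = $100.04/kg

$100.04/kg


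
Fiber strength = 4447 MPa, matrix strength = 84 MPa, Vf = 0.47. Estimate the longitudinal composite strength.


sigma_1 = sigma_f*Vf + sigma_m*(1-Vf) = 4447*0.47 + 84*0.53 = 2134.6 MPa

2134.6 MPa


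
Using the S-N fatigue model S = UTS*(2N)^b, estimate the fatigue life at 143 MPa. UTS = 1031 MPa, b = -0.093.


N = 0.5 * (S/UTS)^(1/b) = 0.5 * (143/1031)^(1/-0.093) = 8.3935e+08 cycles

8.3935e+08 cycles


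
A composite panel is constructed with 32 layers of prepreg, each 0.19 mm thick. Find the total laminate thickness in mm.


h = n * t_ply = 32 * 0.19 = 6.08 mm

6.08 mm


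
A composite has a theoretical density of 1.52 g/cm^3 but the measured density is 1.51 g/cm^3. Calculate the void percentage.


Void% = (rho_theo - rho_actual)/rho_theo * 100 = (1.52 - 1.51)/1.52 * 100 = 0.66%

0.66%


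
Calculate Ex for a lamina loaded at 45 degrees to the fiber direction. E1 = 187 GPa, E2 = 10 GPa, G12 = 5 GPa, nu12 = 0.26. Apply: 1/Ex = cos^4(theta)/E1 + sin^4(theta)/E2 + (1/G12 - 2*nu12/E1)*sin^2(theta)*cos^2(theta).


cos^4(45) = 0.25, sin^4(45) = 0.25, sin^2(45)*cos^2(45) = 0.25
1/G12 - 2*nu12/E1 = 1/5 - 2*0.26/187 = 0.197219 GPa^-1
1/Ex = 0.25/187 + 0.25/10 + 0.197219*0.25 = 0.0756417 GPa^-1
Ex = 13.22 GPa

13.22 GPa


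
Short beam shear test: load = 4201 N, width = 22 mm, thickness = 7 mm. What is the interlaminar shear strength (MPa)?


ILSS = 3F/(4bh) = 3*4201/(4*22*7) = 20.46 MPa

20.46 MPa


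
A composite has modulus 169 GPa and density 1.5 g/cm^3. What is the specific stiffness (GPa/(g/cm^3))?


Specific stiffness = E/rho = 169/1.5 = 112.7 GPa/(g/cm^3)

112.7 GPa/(g/cm^3)


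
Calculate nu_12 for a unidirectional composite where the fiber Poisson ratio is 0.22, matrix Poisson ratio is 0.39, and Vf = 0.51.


nu_12 = nu_f*Vf + nu_m*(1-Vf) = 0.22*0.51 + 0.39*0.49 = 0.3033

0.3033


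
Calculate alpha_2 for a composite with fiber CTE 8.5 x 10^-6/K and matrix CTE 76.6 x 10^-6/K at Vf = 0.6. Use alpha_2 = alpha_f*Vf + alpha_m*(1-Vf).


alpha_2 = alpha_f*Vf + alpha_m*(1-Vf) = 8.5*0.6 + 76.6*0.4 = 35.7 x 10^-6/K

35.7 x 10^-6/K


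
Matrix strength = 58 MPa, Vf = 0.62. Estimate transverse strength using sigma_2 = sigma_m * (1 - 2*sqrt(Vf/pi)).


factor = 1 - 2*sqrt(0.62/pi) = 0.1115
sigma_2 = 58 * 0.1115 = 6.47 MPa

6.47 MPa


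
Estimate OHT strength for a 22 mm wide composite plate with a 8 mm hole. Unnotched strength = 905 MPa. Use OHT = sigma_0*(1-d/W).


OHT = sigma_0*(1-d/W) = 905*(1-8/22) = 575.9 MPa

575.9 MPa


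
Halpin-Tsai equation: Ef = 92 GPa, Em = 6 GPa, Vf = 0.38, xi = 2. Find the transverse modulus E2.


eta = (Ef/Em - 1)/(Ef/Em + xi) = (15.3333 - 1)/(15.3333 + 2) = 0.8269
E2 = Em*(1+xi*eta*Vf)/(1-eta*Vf) = 14.25 GPa

14.25 GPa


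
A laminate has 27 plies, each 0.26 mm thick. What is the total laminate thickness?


h = n * t_ply = 27 * 0.26 = 7.02 mm

7.02 mm


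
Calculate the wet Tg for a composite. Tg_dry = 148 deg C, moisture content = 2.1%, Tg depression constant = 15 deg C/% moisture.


Tg_wet = Tg_dry - k*moisture = 148 - 15*2.1 = 116.5 deg C

116.5 deg C


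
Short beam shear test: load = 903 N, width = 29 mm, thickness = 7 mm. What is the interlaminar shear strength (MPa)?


ILSS = 3F/(4bh) = 3*903/(4*29*7) = 3.34 MPa

3.34 MPa


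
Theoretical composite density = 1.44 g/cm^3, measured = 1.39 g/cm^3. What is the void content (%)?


Void% = (rho_theo - rho_actual)/rho_theo * 100 = (1.44 - 1.39)/1.44 * 100 = 3.47%

3.47%


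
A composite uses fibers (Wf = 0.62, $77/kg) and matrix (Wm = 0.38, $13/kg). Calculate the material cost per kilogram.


Cost = cost_f*Wf + cost_m*Wm = 77*0.62 + 13*0.38 = $52.68/kg

$52.68/kg


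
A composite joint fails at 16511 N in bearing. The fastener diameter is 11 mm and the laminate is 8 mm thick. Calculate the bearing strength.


sigma_br = F/(d*h) = 16511/(11*8) = 187.6 MPa

187.6 MPa


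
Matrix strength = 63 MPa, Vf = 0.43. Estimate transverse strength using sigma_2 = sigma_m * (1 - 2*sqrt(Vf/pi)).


factor = 1 - 2*sqrt(0.43/pi) = 0.2601
sigma_2 = 63 * 0.2601 = 16.38 MPa

16.38 MPa


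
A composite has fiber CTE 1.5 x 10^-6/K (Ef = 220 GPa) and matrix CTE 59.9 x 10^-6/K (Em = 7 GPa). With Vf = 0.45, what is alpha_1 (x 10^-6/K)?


E1 = Ef*Vf + Em*(1-Vf) = 102.85
alpha_1 = (alpha_f*Ef*Vf + alpha_m*Em*(1-Vf))/E1 = 3.69 x 10^-6/K

3.69 x 10^-6/K


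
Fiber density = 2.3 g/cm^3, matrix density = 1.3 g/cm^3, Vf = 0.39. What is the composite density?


rho_c = rho_f*Vf + rho_m*(1-Vf) = 2.3*0.39 + 1.3*0.61 = 1.69 g/cm^3

1.69 g/cm^3


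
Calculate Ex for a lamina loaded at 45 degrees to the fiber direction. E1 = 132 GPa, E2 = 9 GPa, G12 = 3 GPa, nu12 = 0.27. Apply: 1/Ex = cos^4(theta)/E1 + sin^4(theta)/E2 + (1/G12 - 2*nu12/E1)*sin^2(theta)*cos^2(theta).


cos^4(45) = 0.25, sin^4(45) = 0.25, sin^2(45)*cos^2(45) = 0.25
1/G12 - 2*nu12/E1 = 1/3 - 2*0.27/132 = 0.329242 GPa^-1
1/Ex = 0.25/132 + 0.25/9 + 0.329242*0.25 = 0.1119823 GPa^-1
Ex = 8.93 GPa

8.93 GPa


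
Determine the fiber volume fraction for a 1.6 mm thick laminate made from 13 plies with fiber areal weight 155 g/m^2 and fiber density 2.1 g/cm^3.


Vf = n * FAW / (rho_f * h * 1000) = 13 * 155 / (2.1 * 1.6 * 1000) = 0.5997

0.5997


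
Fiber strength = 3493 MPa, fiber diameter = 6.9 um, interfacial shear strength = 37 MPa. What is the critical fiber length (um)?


Lc = sigma_f * d / (2 * tau_i) = 3493 * 6.9 / (2 * 37) = 325.7 um

325.7 um


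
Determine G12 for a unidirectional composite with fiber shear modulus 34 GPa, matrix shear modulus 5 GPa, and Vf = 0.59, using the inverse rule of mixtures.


1/G12 = Vf/Gf + (1-Vf)/Gm = 0.59/34 + 0.41/5
G12 = 10.07 GPa

10.07 GPa


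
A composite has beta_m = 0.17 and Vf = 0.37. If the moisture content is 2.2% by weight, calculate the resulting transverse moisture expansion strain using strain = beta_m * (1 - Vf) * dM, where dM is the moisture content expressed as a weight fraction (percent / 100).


dM = 2.2/100 = 0.022
strain = beta_m * (1-Vf) * dM = 0.17 * 0.63 * 0.022 = 0.0023562

0.0023562


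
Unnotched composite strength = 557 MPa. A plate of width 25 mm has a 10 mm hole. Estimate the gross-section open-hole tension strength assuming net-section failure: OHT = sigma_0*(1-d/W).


OHT = sigma_0*(1-d/W) = 557*(1-10/25) = 334.2 MPa

334.2 MPa


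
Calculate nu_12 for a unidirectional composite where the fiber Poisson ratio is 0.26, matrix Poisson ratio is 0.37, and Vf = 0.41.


nu_12 = nu_f*Vf + nu_m*(1-Vf) = 0.26*0.41 + 0.37*0.59 = 0.3249

0.3249


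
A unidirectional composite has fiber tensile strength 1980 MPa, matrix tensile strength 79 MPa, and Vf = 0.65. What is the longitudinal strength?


sigma_1 = sigma_f*Vf + sigma_m*(1-Vf) = 1980*0.65 + 79*0.35 = 1314.7 MPa

1314.7 MPa


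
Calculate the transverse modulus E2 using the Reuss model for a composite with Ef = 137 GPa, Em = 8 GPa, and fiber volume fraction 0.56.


1/E2 = Vf/Ef + (1-Vf)/Em = 0.56/137 + 0.44/8
E2 = 16.92 GPa

16.92 GPa


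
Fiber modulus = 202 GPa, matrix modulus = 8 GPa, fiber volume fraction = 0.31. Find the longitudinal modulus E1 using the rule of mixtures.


E1 = Ef*Vf + Em*(1-Vf) = 202*0.31 + 8*0.69 = 68.14 GPa

68.14 GPa


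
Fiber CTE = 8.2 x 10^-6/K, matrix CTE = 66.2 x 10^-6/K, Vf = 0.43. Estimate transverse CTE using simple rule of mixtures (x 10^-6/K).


alpha_2 = alpha_f*Vf + alpha_m*(1-Vf) = 8.2*0.43 + 66.2*0.57 = 41.3 x 10^-6/K

41.3 x 10^-6/K


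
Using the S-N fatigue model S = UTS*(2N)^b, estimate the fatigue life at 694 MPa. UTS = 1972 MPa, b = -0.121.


N = 0.5 * (S/UTS)^(1/b) = 0.5 * (694/1972)^(1/-0.121) = 2800.8894 cycles

2800.8894 cycles


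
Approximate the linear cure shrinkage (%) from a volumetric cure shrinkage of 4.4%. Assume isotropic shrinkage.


Linear shrinkage ≈ vol_shrink/3 = 4.4/3 = 1.467%

1.467%


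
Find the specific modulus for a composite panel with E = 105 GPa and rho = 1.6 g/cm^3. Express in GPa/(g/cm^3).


Specific stiffness = E/rho = 105/1.6 = 65.6 GPa/(g/cm^3)

65.6 GPa/(g/cm^3)


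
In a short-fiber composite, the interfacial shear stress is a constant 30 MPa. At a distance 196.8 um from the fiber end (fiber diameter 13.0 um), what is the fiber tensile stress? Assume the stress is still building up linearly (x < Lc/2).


Force balance: sigma_f * (pi*d^2/4) = tau * (pi*d) * x  ->  sigma_f = 4 * tau * x / d
sigma_f = 4 * 30 * 196.8 / 13.0 = 1816.6 MPa

1816.6 MPa


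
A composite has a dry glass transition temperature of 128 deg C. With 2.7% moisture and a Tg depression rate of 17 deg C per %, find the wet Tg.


Tg_wet = Tg_dry - k*moisture = 128 - 17*2.7 = 82.1 deg C

82.1 deg C


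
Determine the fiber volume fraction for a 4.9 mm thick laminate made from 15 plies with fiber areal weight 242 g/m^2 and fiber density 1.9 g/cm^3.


Vf = n * FAW / (rho_f * h * 1000) = 15 * 242 / (1.9 * 4.9 * 1000) = 0.3899

0.3899


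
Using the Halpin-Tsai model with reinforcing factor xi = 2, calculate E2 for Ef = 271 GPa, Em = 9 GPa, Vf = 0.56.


eta = (Ef/Em - 1)/(Ef/Em + xi) = (30.1111 - 1)/(30.1111 + 2) = 0.9066
E2 = Em*(1+xi*eta*Vf)/(1-eta*Vf) = 36.84 GPa

36.84 GPa


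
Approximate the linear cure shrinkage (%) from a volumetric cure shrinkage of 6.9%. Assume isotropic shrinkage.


Linear shrinkage ≈ vol_shrink/3 = 6.9/3 = 2.3%

2.3%


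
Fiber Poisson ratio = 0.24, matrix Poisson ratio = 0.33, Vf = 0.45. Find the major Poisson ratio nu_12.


nu_12 = nu_f*Vf + nu_m*(1-Vf) = 0.24*0.45 + 0.33*0.55 = 0.2895

0.2895


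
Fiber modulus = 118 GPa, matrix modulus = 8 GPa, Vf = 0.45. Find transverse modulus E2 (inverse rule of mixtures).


1/E2 = Vf/Ef + (1-Vf)/Em = 0.45/118 + 0.55/8
E2 = 13.78 GPa

13.78 GPa


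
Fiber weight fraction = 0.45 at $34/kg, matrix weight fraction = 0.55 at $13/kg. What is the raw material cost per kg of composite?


Cost = cost_f*Wf + cost_m*Wm = 34*0.45 + 13*0.55 = $22.45/kg

$22.45/kg


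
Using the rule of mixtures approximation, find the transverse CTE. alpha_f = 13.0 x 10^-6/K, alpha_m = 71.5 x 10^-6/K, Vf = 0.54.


alpha_2 = alpha_f*Vf + alpha_m*(1-Vf) = 13.0*0.54 + 71.5*0.46 = 39.9 x 10^-6/K

39.9 x 10^-6/K


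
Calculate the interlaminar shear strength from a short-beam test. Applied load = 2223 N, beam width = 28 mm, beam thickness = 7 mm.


ILSS = 3F/(4bh) = 3*2223/(4*28*7) = 8.51 MPa

8.51 MPa


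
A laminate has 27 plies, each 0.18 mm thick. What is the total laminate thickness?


h = n * t_ply = 27 * 0.18 = 4.86 mm

4.86 mm


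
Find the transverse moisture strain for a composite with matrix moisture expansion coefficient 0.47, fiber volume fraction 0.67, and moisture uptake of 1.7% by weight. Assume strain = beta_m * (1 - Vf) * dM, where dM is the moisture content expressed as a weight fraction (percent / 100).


dM = 1.7/100 = 0.017
strain = beta_m * (1-Vf) * dM = 0.47 * 0.33 * 0.017 = 0.0026367

0.0026367


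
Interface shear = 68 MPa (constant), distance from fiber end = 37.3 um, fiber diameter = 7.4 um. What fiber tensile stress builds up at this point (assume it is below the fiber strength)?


Force balance: sigma_f * (pi*d^2/4) = tau * (pi*d) * x  ->  sigma_f = 4 * tau * x / d
sigma_f = 4 * 68 * 37.3 / 7.4 = 1371.0 MPa

1371.0 MPa


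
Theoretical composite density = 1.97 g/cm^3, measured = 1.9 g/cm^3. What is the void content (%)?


Void% = (rho_theo - rho_actual)/rho_theo * 100 = (1.97 - 1.9)/1.97 * 100 = 3.55%

3.55%


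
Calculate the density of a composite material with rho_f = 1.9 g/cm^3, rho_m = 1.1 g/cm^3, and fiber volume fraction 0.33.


rho_c = rho_f*Vf + rho_m*(1-Vf) = 1.9*0.33 + 1.1*0.67 = 1.364 g/cm^3

1.364 g/cm^3


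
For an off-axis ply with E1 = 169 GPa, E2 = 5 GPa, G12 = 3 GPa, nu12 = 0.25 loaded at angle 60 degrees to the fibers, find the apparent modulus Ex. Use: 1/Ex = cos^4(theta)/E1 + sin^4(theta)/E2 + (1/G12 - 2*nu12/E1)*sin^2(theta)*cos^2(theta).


cos^4(60) = 0.0625, sin^4(60) = 0.5625, sin^2(60)*cos^2(60) = 0.1875
1/G12 - 2*nu12/E1 = 1/3 - 2*0.25/169 = 0.330375 GPa^-1
1/Ex = 0.0625/169 + 0.5625/5 + 0.330375*0.1875 = 0.1748151 GPa^-1
Ex = 5.72 GPa

5.72 GPa


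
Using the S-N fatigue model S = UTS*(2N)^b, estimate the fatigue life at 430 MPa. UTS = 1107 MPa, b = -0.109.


N = 0.5 * (S/UTS)^(1/b) = 0.5 * (430/1107)^(1/-0.109) = 2928.6587 cycles

2928.6587 cycles


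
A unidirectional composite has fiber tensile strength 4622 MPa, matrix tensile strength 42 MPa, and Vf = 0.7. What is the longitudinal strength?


sigma_1 = sigma_f*Vf + sigma_m*(1-Vf) = 4622*0.7 + 42*0.3 = 3248.0 MPa

3248.0 MPa


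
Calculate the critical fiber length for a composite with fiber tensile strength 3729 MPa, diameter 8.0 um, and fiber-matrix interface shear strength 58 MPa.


Lc = sigma_f * d / (2 * tau_i) = 3729 * 8.0 / (2 * 58) = 257.2 um

257.2 um


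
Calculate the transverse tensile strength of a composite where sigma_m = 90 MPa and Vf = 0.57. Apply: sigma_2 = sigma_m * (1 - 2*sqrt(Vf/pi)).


factor = 1 - 2*sqrt(0.57/pi) = 0.1481
sigma_2 = 90 * 0.1481 = 13.33 MPa

13.33 MPa


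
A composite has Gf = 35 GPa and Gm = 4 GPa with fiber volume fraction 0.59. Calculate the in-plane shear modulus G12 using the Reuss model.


1/G12 = Vf/Gf + (1-Vf)/Gm = 0.59/35 + 0.41/4
G12 = 8.38 GPa

8.38 GPa
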